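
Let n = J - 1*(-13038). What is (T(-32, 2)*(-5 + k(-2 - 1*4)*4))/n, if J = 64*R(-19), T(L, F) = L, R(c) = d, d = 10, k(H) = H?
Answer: 464/6839 ≈ 0.067846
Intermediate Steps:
R(c) = 10
J = 640 (J = 64*10 = 640)
n = 13678 (n = 640 - 1*(-13038) = 640 + 13038 = 13678)
(T(-32, 2)*(-5 + k(-2 - 1*4)*4))/n = -32*(-5 + (-2 - 1*4)*4)/13678 = -32*(-5 + (-2 - 4)*4)*(1/13678) = -32*(-5 - 6*4)*(1/13678) = -32*(-5 - 24)*(1/13678) = -32*(-29)*(1/13678) = 928*(1/13678) = 464/6839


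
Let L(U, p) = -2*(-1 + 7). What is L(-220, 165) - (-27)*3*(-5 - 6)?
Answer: -903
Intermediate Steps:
L(U, p) = -12 (L(U, p) = -2*6 = -12)
L(-220, 165) - (-27)*3*(-5 - 6) = -12 - (-27)*3*(-5 - 6) = -12 - (-27)*3*(-11) = -12 - (-27)*(-33) = -12 - 1*891 = -12 - 891 = -903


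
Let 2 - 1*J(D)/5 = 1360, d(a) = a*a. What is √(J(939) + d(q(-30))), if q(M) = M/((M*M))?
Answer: 31*I*√6359/30 ≈ 82.401*I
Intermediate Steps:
q(M) = 1/M (q(M) = M/(M²) = M/M² = 1/M)
d(a) = a²
J(D) = -6790 (J(D) = 10 - 5*1360 = 10 - 6800 = -6790)
√(J(939) + d(q(-30))) = √(-6790 + (1/(-30))²) = √(-6790 + (-1/30)²) = √(-6790 + 1/900) = √(-6110999/900) = 31*I*√6359/30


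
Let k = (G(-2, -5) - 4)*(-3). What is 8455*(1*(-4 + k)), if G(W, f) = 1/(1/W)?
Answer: 118370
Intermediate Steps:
G(W, f) = W
k = 18 (k = (-2 - 4)*(-3) = -6*(-3) = 18)
8455*(1*(-4 + k)) = 8455*(1*(-4 + 18)) = 8455*(1*14) = 8455*14 = 118370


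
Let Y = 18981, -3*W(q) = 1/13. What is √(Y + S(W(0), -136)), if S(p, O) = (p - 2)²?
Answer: √28876342/39 ≈ 137.79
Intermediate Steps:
W(q) = -1/39 (W(q) = -⅓/13 = -⅓*1/13 = -1/39)
S(p, O) = (-2 + p)²
√(Y + S(W(0), -136)) = √(18981 + (-2 - 1/39)²) = √(18981 + (-79/39)²) = √(18981 + 6241/1521) = √(28876342/1521) = √28876342/39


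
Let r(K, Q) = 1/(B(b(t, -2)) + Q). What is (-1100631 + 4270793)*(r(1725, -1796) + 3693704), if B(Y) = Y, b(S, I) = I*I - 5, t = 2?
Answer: 21042223184736094/1797 ≈ 1.1710e+13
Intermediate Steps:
b(S, I) = -5 + I**2 (b(S, I) = I**2 - 5 = -5 + I**2)
r(K, Q) = 1/(-1 + Q) (r(K, Q) = 1/((-5 + (-2)**2) + Q) = 1/((-5 + 4) + Q) = 1/(-1 + Q))
(-1100631 + 4270793)*(r(1725, -1796) + 3693704) = (-1100631 + 4270793)*(1/(-1 - 1796) + 3693704) = 3170162*(1/(-1797) + 3693704) = 3170162*(-1/1797 + 3693704) = 3170162*(6637586087/1797) = 21042223184736094/1797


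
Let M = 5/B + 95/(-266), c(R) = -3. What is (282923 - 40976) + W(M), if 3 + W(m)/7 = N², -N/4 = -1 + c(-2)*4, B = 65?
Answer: 260854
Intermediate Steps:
M = -51/182 (M = 5/65 + 95/(-266) = 5*(1/65) + 95*(-1/266) = 1/13 - 5/14 = -51/182 ≈ -0.28022)
N = 52 (N = -4*(-1 - 3*4) = -4*(-1 - 12) = -4*(-13) = 52)
W(m) = 18907 (W(m) = -21 + 7*52² = -21 + 7*2704 = -21 + 18928 = 18907)
(282923 - 40976) + W(M) = (282923 - 40976) + 18907 = 241947 + 18907 = 260854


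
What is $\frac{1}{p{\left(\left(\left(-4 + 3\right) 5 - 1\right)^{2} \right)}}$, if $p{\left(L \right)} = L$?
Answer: $\frac{1}{36} \approx 0.027778$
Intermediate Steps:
$\frac{1}{p{\left(\left(\left(-4 + 3\right) 5 - 1\right)^{2} \right)}} = \frac{1}{\left(\left(-4 + 3\right) 5 - 1\right)^{2}} = \frac{1}{\left(\left(-1\right) 5 - 1\right)^{2}} = \frac{1}{\left(-5 - 1\right)^{2}} = \frac{1}{\left(-6\right)^{2}} = \frac{1}{36}$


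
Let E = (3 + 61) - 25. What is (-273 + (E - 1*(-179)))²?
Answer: 3025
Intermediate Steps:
E = 39 (E = 64 - 25 = 39)
(-273 + (E - 1*(-179)))² = (-273 + (39 - 1*(-179)))² = (-273 + (39 + 179))² = (-273 + 218)² = (-55)² = 3025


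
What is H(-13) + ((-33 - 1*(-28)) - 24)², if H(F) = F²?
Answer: 1010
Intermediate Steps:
H(-13) + ((-33 - 1*(-28)) - 24)² = (-13)² + ((-33 - 1*(-28)) - 24)² = 169 + ((-33 + 28) - 24)² = 169 + (-5 - 24)² = 169 + (-29)² = 169 + 841 = 1010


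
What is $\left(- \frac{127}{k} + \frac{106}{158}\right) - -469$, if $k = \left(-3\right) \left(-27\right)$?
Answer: $\frac{2995391}{6399} \approx 468.1$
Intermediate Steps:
$k = 81$
$\left(- \frac{127}{k} + \frac{106}{158}\right) - -469 = \left(- \frac{127}{81} + \frac{106}{158}\right) - -469 = \left(\left(-127\right) \frac{1}{81} + 106 \cdot \frac{1}{158}\right) + 469 = \left(- \frac{127}{81} + \frac{53}{79}\right) + 469 = - \frac{5740}{6399} + 469 = \frac{2995391}{6399}$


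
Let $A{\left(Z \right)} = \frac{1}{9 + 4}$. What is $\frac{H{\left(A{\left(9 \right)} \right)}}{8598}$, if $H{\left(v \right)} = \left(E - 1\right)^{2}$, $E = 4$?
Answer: $\frac{3}{2866} \approx 0.0010468$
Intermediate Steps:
$A{\left(Z \right)} = \frac{1}{13}$
$H{\left(v \right)} = 9$ ($H{\left(v \right)} = \left(4 - 1\right)^{2} = 3^{2} = 9$)
$\frac{H{\left(A{\left(9 \right)} \right)}}{8598} = \frac{9}{8598} = 9 \cdot \frac{1}{8598} = \frac{3}{2866}$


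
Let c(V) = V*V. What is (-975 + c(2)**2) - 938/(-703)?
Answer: -673239/703 ≈ -957.67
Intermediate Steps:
c(V) = V**2
(-975 + c(2)**2) - 938/(-703) = (-975 + (2**2)**2) - 938/(-703) = (-975 + 4**2) - 938*(-1/703) = (-975 + 16) + 938/703 = -959 + 938/703 = -673239/703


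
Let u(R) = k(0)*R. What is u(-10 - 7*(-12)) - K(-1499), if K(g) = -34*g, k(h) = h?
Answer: -50966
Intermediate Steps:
u(R) = 0 (u(R) = 0*R = 0)
u(-10 - 7*(-12)) - K(-1499) = 0 - (-34)*(-1499) = 0 - 1*50966 = 0 - 50966 = -50966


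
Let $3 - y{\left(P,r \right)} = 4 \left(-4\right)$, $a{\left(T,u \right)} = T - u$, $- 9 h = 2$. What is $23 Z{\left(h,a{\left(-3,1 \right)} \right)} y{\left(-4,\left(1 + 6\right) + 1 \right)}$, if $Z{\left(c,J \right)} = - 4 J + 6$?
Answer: $9614$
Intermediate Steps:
$h = - \frac{2}{9}$ ($h = \left(- \frac{1}{9}\right) 2 = - \frac{2}{9} \approx -0.22222$)
$Z{\left(c,J \right)} = 6 - 4 J$
$y{\left(P,r \right)} = 19$ ($y{\left(P,r \right)} = 3 - 4 \left(-4\right) = 3 - -16 = 3 + 16 = 19$)
$23 Z{\left(h,a{\left(-3,1 \right)} \right)} y{\left(-4,\left(1 + 6\right) + 1 \right)} = 23 \left(6 - 4 \left(-3 - 1\right)\right) 19 = 23 \left(6 - -16\right) 19 = 23 \left(6 + 16\right) 19 = 23 \cdot 22 \cdot 19 = 506 \cdot 19 = 9614$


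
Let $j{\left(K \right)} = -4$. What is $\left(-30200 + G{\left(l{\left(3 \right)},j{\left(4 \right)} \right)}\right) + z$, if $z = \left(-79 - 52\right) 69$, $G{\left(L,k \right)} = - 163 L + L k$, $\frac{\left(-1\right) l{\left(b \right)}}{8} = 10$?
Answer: $-25879$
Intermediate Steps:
$l{\left(b \right)} = -80$ ($l{\left(b \right)} = \left(-8\right) 10 = -80$)
$z = -9039$ ($z = \left(-131\right) 69 = -9039$)
$\left(-30200 + G{\left(l{\left(3 \right)},j{\left(4 \right)} \right)}\right) + z = \left(-30200 - 80 \left(-163 - 4\right)\right) - 9039 = \left(-30200 - -13360\right) - 9039 = \left(-30200 + 13360\right) - 9039 = -16840 - 9039 = -25879$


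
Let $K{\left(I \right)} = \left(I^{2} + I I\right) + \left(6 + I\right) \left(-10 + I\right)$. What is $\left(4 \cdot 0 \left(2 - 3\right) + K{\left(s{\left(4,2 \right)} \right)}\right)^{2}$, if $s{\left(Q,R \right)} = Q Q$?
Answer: $414736$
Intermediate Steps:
$s{\left(Q,R \right)} = Q^{2}$
$K{\left(I \right)} = 2 I^{2} + \left(-10 + I\right) \left(6 + I\right)$ ($K{\left(I \right)} = \left(I^{2} + I^{2}\right) + \left(-10 + I\right) \left(6 + I\right) = 2 I^{2} + \left(-10 + I\right) \left(6 + I\right)$)
$\left(4 \cdot 0 \left(2 - 3\right) + K{\left(s{\left(4,2 \right)} \right)}\right)^{2} = \left(4 \cdot 0 \left(2 - 3\right) - \left(60 - 768 + 64\right)\right)^{2} = \left(0 \left(-1\right) - \left(124 - 768\right)\right)^{2} = \left(0 - -644\right)^{2} = \left(0 + 644\right)^{2} = 644^{2} = 414736$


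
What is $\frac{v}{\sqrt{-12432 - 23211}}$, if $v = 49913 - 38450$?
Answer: $- \frac{3821 i \sqrt{3}}{109} \approx - 60.717 i$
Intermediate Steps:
$v = 11463$
$\frac{v}{\sqrt{-12432 - 23211}} = \frac{11463}{\sqrt{-12432 - 23211}} = \frac{11463}{\sqrt{-35643}} = \frac{11463}{109 i \sqrt{3}} = 11463 \left(- \frac{i \sqrt{3}}{327}\right) = - \frac{3821 i \sqrt{3}}{109}$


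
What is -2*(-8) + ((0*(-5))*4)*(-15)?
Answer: 16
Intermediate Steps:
-2*(-8) + ((0*(-5))*4)*(-15) = 16 + (0*4)*(-15) = 16 + 0*(-15) = 16 + 0 = 16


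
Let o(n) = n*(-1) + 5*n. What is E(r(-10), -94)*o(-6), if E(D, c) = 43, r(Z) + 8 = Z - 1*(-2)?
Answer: -1032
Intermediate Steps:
r(Z) = -6 + Z (r(Z) = -8 + (Z - 1*(-2)) = -8 + (Z + 2) = -8 + (2 + Z) = -6 + Z)
o(n) = 4*n (o(n) = -n + 5*n = 4*n)
E(r(-10), -94)*o(-6) = 43*(4*(-6)) = 43*(-24) = -1032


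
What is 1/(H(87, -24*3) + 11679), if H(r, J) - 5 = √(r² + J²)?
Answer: 11684/136503103 - 3*√1417/136503103 ≈ 8.4768e-5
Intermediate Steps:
H(r, J) = 5 + √(J² + r²) (H(r, J) = 5 + √(r² + J²) = 5 + √(J² + r²))
1/(H(87, -24*3) + 11679) = 1/((5 + √((-24*3)² + 87²)) + 11679) = 1/((5 + √((-72)² + 7569)) + 11679) = 1/((5 + √(5184 + 7569)) + 11679) = 1/((5 + √12753) + 11679) = 1/((5 + 3*√1417) + 11679) = 1/(11684 + 3*√1417)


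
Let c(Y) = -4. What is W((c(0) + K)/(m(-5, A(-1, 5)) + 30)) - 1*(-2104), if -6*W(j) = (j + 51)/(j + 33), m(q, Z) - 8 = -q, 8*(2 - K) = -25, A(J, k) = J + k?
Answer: 47801237/22722 ≈ 2103.7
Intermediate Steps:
K = 41/8 (K = 2 - ⅛*(-25) = 2 + 25/8 = 41/8 ≈ 5.1250)
m(q, Z) = 8 - q
W(j) = -(51 + j)/(6*(33 + j)) (W(j) = -(j + 51)/(6*(j + 33)) = -(51 + j)/(6*(33 + j)))
W((c(0) + K)/(m(-5, A(-1, 5)) + 30)) - 1*(-2104) = (-51 - (-4 + 41/8)/((8 - 1*(-5)) + 30))/(6*(33 + (-4 + 41/8)/((8 - 1*(-5)) + 30))) - 1*(-2104) = (-51 - 9/(8*((8 + 5) + 30)))/(6*(33 + 9/(8*((8 + 5) + 30)))) + 2104 = (-51 - 9/(8*(13 + 30)))/(6*(33 + 9/(8*(13 + 30)))) + 2104 = (-51 - 9/(8*43))/(6*(33 + (9/8)/43)) + 2104 = (-51 - 9/(8*43))/(6*(33 + (9/8)*(1/43))) + 2104 = (-51 - 1*9/344)/(6*(33 + 9/344)) + 2104 = (-51 - 9/344)/(6*(11361/344)) + 2104 = (⅙)*(344/11361)*(-17553/344) + 2104 = -5851/22722 + 2104 = 47801237/22722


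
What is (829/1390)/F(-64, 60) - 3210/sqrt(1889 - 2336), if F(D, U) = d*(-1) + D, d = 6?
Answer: -829/97300 + 1070*I*sqrt(447)/149 ≈ -0.00852 + 151.83*I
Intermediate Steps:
F(D, U) = -6 + D (F(D, U) = 6*(-1) + D = -6 + D)
(829/1390)/F(-64, 60) - 3210/sqrt(1889 - 2336) = (829/1390)/(-6 - 64) - 3210/sqrt(1889 - 2336) = (829*(1/1390))/(-70) - 3210*(-I*sqrt(447)/447) = (829/1390)*(-1/70) - 3210*(-I*sqrt(447)/447) = -829/97300 - (-1070)*I*sqrt(447)/149 = -829/97300 + 1070*I*sqrt(447)/149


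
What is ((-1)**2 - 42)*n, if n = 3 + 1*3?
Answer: -246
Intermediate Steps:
n = 6 (n = 3 + 3 = 6)
((-1)**2 - 42)*n = ((-1)**2 - 42)*6 = (1 - 42)*6 = -41*6 = -246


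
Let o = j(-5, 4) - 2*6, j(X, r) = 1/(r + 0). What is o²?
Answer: 2209/16 ≈ 138.06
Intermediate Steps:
j(X, r) = 1/r
o = -47/4 (o = 1/4 - 2*6 = ¼ - 12 = -47/4 ≈ -11.750)
o² = (-47/4)² = 2209/16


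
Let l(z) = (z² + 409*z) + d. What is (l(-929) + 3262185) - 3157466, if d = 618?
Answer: 588417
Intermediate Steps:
l(z) = 618 + z² + 409*z (l(z) = (z² + 409*z) + 618 = 618 + z² + 409*z)
(l(-929) + 3262185) - 3157466 = ((618 + (-929)² + 409*(-929)) + 3262185) - 3157466 = ((618 + 863041 - 379961) + 3262185) - 3157466 = (483698 + 3262185) - 3157466 = 3745883 - 3157466 = 588417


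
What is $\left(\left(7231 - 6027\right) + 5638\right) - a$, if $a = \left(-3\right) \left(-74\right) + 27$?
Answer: $6593$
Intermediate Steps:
$a = 249$ ($a = 222 + 27 = 249$)
$\left(\left(7231 - 6027\right) + 5638\right) - a = \left(\left(7231 - 6027\right) + 5638\right) - 249 = \left(1204 + 5638\right) - 249 = 6842 - 249 = 6593$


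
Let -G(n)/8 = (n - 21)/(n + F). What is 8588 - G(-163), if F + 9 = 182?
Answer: 42204/5 ≈ 8440.8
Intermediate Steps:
F = 173 (F = -9 + 182 = 173)
G(n) = -8*(-21 + n)/(173 + n) (G(n) = -8*(n - 21)/(n + 173) = -8*(-21 + n)/(173 + n))
8588 - G(-163) = 8588 - 8*(21 - 1*(-163))/(173 - 163) = 8588 - 8*(21 + 163)/10 = 8588 - 8*184/10 = 8588 - 1*736/5 = 8588 - 736/5 = 42204/5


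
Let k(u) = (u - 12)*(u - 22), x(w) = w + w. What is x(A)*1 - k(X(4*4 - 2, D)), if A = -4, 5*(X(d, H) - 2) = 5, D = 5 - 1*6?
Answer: -179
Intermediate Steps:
D = -1 (D = 5 - 6 = -1)
X(d, H) = 3 (X(d, H) = 2 + (⅕)*5 = 2 + 1 = 3)
x(w) = 2*w
k(u) = (-22 + u)*(-12 + u) (k(u) = (-12 + u)*(-22 + u) = (-22 + u)*(-12 + u))
x(A)*1 - k(X(4*4 - 2, D)) = (2*(-4))*1 - (264 + 3² - 34*3) = -8*1 - (264 + 9 - 102) = -8 - 1*171 = -8 - 171 = -179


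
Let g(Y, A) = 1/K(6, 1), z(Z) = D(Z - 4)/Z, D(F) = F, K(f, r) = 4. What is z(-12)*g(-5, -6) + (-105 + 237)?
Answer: 397/3 ≈ 132.33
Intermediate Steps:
z(Z) = (-4 + Z)/Z (z(Z) = (Z - 4)/Z = (-4 + Z)/Z)
g(Y, A) = 1/4
z(-12)*g(-5, -6) + (-105 + 237) = ((-4 - 12)/(-12))*(1/4) + (-105 + 237) = -1/12*(-16)*(1/4) + 132 = (4/3)*(1/4) + 132 = 1/3 + 132 = 397/3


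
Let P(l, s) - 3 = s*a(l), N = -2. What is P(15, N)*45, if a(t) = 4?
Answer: -225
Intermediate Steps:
P(l, s) = 3 + 4*s (P(l, s) = 3 + s*4 = 3 + 4*s)
P(15, N)*45 = (3 + 4*(-2))*45 = (3 - 8)*45 = -5*45 = -225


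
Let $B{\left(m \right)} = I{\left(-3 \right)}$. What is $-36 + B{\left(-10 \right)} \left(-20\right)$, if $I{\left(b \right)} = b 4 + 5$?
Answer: $104$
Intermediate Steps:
$I{\left(b \right)} = 5 + 4 b$ ($I{\left(b \right)} = 4 b + 5 = 5 + 4 b$)
$B{\left(m \right)} = -7$ ($B{\left(m \right)} = 5 + 4 \left(-3\right) = 5 - 12 = -7$)
$-36 + B{\left(-10 \right)} \left(-20\right) = -36 - -140 = -36 + 140 = 104$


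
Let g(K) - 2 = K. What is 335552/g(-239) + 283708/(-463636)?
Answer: -38910306467/27470433 ≈ -1416.4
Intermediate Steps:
g(K) = 2 + K
335552/g(-239) + 283708/(-463636) = 335552/(2 - 239) + 283708/(-463636) = 335552/(-237) + 283708*(-1/463636) = 335552*(-1/237) - 70927/115909 = -335552/237 - 70927/115909 = -38910306467/27470433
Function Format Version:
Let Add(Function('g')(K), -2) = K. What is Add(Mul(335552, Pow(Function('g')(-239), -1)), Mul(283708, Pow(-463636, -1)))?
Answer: Rational(-38910306467, 27470433) ≈ -1416.4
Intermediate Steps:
Function('g')(K) = Add(2, K)
Add(Mul(335552, Pow(Function('g')(-239), -1)), Mul(283708, Pow(-463636, -1))) = Add(Mul(335552, Pow(Add(2, -239), -1)), Mul(283708, Pow(-463636, -1))) = Add(Mul(335552, Pow(-237, -1)), Mul(283708, Rational(-1, 463636))) = Add(Mul(335552, Rational(-1, 237)), Rational(-70927, 115909)) = Add(Rational(-335552, 237), Rational(-70927, 115909)) = Rational(-38910306467, 27470433)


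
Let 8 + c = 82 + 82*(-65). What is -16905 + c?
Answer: -22161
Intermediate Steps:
c = -5256 (c = -8 + (82 + 82*(-65)) = -8 + (82 - 5330) = -8 - 5248 = -5256)
-16905 + c = -16905 - 5256 = -22161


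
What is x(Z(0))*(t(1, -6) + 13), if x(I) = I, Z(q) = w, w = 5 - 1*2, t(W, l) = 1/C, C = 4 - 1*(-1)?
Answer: 198/5 ≈ 39.600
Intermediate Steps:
C = 5 (C = 4 + 1 = 5)
t(W, l) = 1/5
w = 3 (w = 5 - 2 = 3)
Z(q) = 3
x(Z(0))*(t(1, -6) + 13) = 3*(1/5 + 13) = 3*(66/5) = 198/5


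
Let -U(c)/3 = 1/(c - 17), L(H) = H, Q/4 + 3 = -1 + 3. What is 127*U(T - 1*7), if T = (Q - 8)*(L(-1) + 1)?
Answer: 127/8 ≈ 15.875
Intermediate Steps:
Q = -4 (Q = -12 + 4*(-1 + 3) = -12 + 4*2 = -12 + 8 = -4)
T = 0 (T = (-4 - 8)*(-1 + 1) = -12*0 = 0)
U(c) = -3/(-17 + c) (U(c) = -3/(c - 17) = -3/(-17 + c))
127*U(T - 1*7) = 127*(-3/(-17 + (0 - 1*7))) = 127*(-3/(-17 + (0 - 7))) = 127*(-3/(-17 - 7)) = 127*(-3/(-24)) = 127*(-3*(-1/24)) = 127*(⅛) = 127/8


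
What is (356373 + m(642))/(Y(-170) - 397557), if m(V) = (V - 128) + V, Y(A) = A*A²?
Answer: -357529/5310557 ≈ -0.067324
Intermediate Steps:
Y(A) = A³
m(V) = -128 + 2*V (m(V) = (-128 + V) + V = -128 + 2*V)
(356373 + m(642))/(Y(-170) - 397557) = (356373 + (-128 + 2*642))/((-170)³ - 397557) = (356373 + (-128 + 1284))/(-4913000 - 397557) = (356373 + 1156)/(-5310557) = 357529*(-1/5310557) = -357529/5310557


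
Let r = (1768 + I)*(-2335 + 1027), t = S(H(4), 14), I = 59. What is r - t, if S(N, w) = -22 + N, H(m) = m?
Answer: -2389698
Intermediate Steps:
t = -18 (t = -22 + 4 = -18)
r = -2389716 (r = (1768 + 59)*(-2335 + 1027) = 1827*(-1308) = -2389716)
r - t = -2389716 - 1*(-18) = -2389716 + 18 = -2389698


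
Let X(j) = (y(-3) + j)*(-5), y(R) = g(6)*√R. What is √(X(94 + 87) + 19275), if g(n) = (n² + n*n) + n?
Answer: √(18370 - 390*I*√3) ≈ 135.56 - 2.492*I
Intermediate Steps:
g(n) = n + 2*n² (g(n) = (n² + n²) + n = 2*n² + n = n + 2*n²)
y(R) = 78*√R (y(R) = (6*(1 + 2*6))*√R = (6*(1 + 12))*√R = (6*13)*√R = 78*√R)
X(j) = -5*j - 390*I*√3 (X(j) = (78*√(-3) + j)*(-5) = (78*(I*√3) + j)*(-5) = (78*I*√3 + j)*(-5) = (j + 78*I*√3)*(-5) = -5*j - 390*I*√3)
√(X(94 + 87) + 19275) = √((-5*(94 + 87) - 390*I*√3) + 19275) = √((-5*181 - 390*I*√3) + 19275) = √((-905 - 390*I*√3) + 19275) = √(18370 - 390*I*√3)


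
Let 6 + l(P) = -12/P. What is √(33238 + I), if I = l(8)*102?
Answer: √32473 ≈ 180.20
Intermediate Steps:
l(P) = -6 - 12/P
I = -765 (I = (-6 - 12/8)*102 = (-6 - 12*⅛)*102 = (-6 - 3/2)*102 = -15/2*102 = -765)
√(33238 + I) = √(33238 - 765) = √32473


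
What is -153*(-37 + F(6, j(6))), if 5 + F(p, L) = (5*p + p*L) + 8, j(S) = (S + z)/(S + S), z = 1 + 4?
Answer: -459/2 ≈ -229.50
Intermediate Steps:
z = 5
j(S) = (5 + S)/(2*S) (j(S) = (S + 5)/(S + S) = (5 + S)/((2*S)) = (5 + S)*(1/(2*S)) = (5 + S)/(2*S))
F(p, L) = 3 + 5*p + L*p (F(p, L) = -5 + ((5*p + p*L) + 8) = -5 + ((5*p + L*p) + 8) = -5 + (8 + 5*p + L*p) = 3 + 5*p + L*p)
-153*(-37 + F(6, j(6))) = -153*(-37 + (3 + 5*6 + ((½)*(5 + 6)/6)*6)) = -153*(-37 + (3 + 30 + ((½)*(⅙)*11)*6)) = -153*(-37 + (3 + 30 + (11/12)*6)) = -153*(-37 + (3 + 30 + 11/2)) = -153*(-37 + 77/2) = -153*3/2 = -459/2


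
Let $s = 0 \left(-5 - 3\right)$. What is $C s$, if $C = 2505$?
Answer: $0$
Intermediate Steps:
$s = 0$ ($s = 0 \left(-8\right) = 0$)
$C s = 2505 \cdot 0 = 0$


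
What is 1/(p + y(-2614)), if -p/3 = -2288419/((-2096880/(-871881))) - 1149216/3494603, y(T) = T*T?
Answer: 2442587712880/23662727891850722377 ≈ 1.0323e-7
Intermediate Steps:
y(T) = T**2
p = 6972535820092533897/2442587712880 (p = -3*(-2288419/((-2096880/(-871881))) - 1149216/3494603) = -3*(-2288419/((-2096880*(-1/871881))) - 1149216*1/3494603) = -3*(-2288419/698960/290627 - 1149216/3494603) = -3*(-2288419*290627/698960 - 1149216/3494603) = -3*(-665076348713/698960 - 1149216/3494603) = -3*(-2324178606697511299/2442587712880) = 6972535820092533897/2442587712880 ≈ 2.8546e+6)
1/(p + y(-2614)) = 1/(6972535820092533897/2442587712880 + (-2614)**2) = 1/(6972535820092533897/2442587712880 + 6832996) = 1/(23662727891850722377/2442587712880) = 2442587712880/23662727891850722377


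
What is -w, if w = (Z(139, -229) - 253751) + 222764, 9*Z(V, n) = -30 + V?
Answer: 278774/9 ≈ 30975.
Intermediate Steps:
Z(V, n) = -10/3 + V/9 (Z(V, n) = (-30 + V)/9 = -10/3 + V/9)
w = -278774/9 (w = ((-10/3 + (⅑)*139) - 253751) + 222764 = ((-10/3 + 139/9) - 253751) + 222764 = (109/9 - 253751) + 222764 = -2283650/9 + 222764 = -278774/9 ≈ -30975.)
-w = -1*(-278774/9) = 278774/9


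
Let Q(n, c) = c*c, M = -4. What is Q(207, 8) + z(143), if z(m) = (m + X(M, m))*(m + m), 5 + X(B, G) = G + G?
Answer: 121328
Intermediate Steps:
X(B, G) = -5 + 2*G (X(B, G) = -5 + (G + G) = -5 + 2*G)
Q(n, c) = c²
z(m) = 2*m*(-5 + 3*m) (z(m) = (m + (-5 + 2*m))*(m + m) = (-5 + 3*m)*(2*m) = 2*m*(-5 + 3*m))
Q(207, 8) + z(143) = 8² + 2*143*(-5 + 3*143) = 64 + 2*143*(-5 + 429) = 64 + 2*143*424 = 64 + 121264 = 121328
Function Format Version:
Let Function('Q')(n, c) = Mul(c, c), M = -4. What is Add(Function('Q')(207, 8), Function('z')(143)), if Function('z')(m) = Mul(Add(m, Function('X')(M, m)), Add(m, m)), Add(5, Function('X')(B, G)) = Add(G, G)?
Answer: 121328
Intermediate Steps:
Function('X')(B, G) = Add(-5, Mul(2, G)) (Function('X')(B, G) = Add(-5, Add(G, G)) = Add(-5, Mul(2, G)))
Function('Q')(n, c) = Pow(c, 2)
Function('z')(m) = Mul(2, m, Add(-5, Mul(3, m))) (Function('z')(m) = Mul(Add(m, Add(-5, Mul(2, m))), Add(m, m)) = Mul(Add(-5, Mul(3, m)), Mul(2, m)) = Mul(2, m, Add(-5, Mul(3, m))))
Add(Function('Q')(207, 8), Function('z')(143)) = Add(Pow(8, 2), Mul(2, 143, Add(-5, Mul(3, 143)))) = Add(64, Mul(2, 143, Add(-5, 429))) = Add(64, Mul(2, 143, 424)) = Add(64, 121264) = 121328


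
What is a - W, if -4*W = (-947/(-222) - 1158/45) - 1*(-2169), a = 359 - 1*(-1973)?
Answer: 4245947/1480 ≈ 2868.9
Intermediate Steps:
a = 2332 (a = 359 + 1973 = 2332)
W = -794587/1480 (W = -((-947/(-222) - 1158/45) - 1*(-2169))/4 = -((-947*(-1/222) - 1158*1/45) + 2169)/4 = -((947/222 - 386/15) + 2169)/4 = -(-7943/370 + 2169)/4 = -¼*794587/370 = -794587/1480 ≈ -536.88)
a - W = 2332 - 1*(-794587/1480) = 2332 + 794587/1480 = 4245947/1480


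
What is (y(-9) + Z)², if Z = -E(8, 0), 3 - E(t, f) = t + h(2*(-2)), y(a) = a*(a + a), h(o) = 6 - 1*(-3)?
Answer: 30976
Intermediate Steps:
h(o) = 9 (h(o) = 6 + 3 = 9)
y(a) = 2*a² (y(a) = a*(2*a) = 2*a²)
E(t, f) = -6 - t (E(t, f) = 3 - (t + 9) = 3 - (9 + t) = 3 + (-9 - t) = -6 - t)
Z = 14 (Z = -(-6 - 1*8) = -(-6 - 8) = -1*(-14) = 14)
(y(-9) + Z)² = (2*(-9)² + 14)² = (2*81 + 14)² = (162 + 14)² = 176² = 30976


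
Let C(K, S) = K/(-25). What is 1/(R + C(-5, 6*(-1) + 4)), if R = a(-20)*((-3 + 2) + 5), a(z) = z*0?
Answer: 5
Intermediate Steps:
a(z) = 0
C(K, S) = -K/25 (C(K, S) = K*(-1/25) = -K/25)
R = 0 (R = 0*((-3 + 2) + 5) = 0*(-1 + 5) = 0*4 = 0)
1/(R + C(-5, 6*(-1) + 4)) = 1/(0 - 1/25*(-5)) = 1/(0 + ⅕) = 1/(⅕) = 5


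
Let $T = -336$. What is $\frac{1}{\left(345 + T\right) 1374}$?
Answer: $\frac{1}{12366} \approx 8.0867 \cdot 10^{-5}$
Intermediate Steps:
$\frac{1}{\left(345 + T\right) 1374} = \frac{1}{\left(345 - 336\right) 1374} = \frac{1}{9 \cdot 1374} = \frac{1}{12366}$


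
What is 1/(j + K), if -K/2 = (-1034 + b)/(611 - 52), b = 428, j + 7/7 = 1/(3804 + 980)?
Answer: 205712/240347 ≈ 0.85590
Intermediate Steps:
j = -4783/4784 (j = -1 + 1/(3804 + 980) = -1 + 1/4784 = -4783/4784 ≈ -0.99979)
K = 1212/559 (K = -2*(-1034 + 428)/(611 - 52) = -(-1212)/559 = -2*(-606/559) = 1212/559 ≈ 2.1682)
1/(j + K) = 1/(-4783/4784 + 1212/559) = 1/(240347/205712) = 205712/240347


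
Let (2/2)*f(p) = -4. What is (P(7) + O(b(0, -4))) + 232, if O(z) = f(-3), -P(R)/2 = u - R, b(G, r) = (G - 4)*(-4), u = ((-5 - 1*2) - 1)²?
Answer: 114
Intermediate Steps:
u = 64 (u = ((-5 - 2) - 1)² = (-7 - 1)² = (-8)² = 64)
f(p) = -4
b(G, r) = 16 - 4*G (b(G, r) = (-4 + G)*(-4) = 16 - 4*G)
P(R) = -128 + 2*R (P(R) = -2*(64 - R) = -128 + 2*R)
O(z) = -4
(P(7) + O(b(0, -4))) + 232 = ((-128 + 2*7) - 4) + 232 = ((-128 + 14) - 4) + 232 = (-114 - 4) + 232 = -118 + 232 = 114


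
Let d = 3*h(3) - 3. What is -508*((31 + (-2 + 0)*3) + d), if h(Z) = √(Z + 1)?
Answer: -14224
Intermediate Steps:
h(Z) = √(1 + Z)
d = 3 (d = 3*√(1 + 3) - 3 = 3*√4 - 3 = 3*2 - 3 = 6 - 3 = 3)
-508*((31 + (-2 + 0)*3) + d) = -508*((31 + (-2 + 0)*3) + 3) = -508*((31 - 2*3) + 3) = -508*((31 - 6) + 3) = -508*(25 + 3) = -508*28 = -14224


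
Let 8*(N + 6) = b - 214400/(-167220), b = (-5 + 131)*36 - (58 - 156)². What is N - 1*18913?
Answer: -326954225/16722 ≈ -19552.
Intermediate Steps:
b = -5068 (b = 126*36 - 1*(-98)² = 4536 - 1*9604 = 4536 - 9604 = -5068)
N = -10691039/16722 (N = -6 + (-5068 - 214400/(-167220))/8 = -6 + (-5068 - 214400*(-1/167220))/8 = -6 + (-5068 + 10720/8361)/8 = -6 + (⅛)*(-42362828/8361) = -6 - 10590707/16722 = -10691039/16722 ≈ -639.34)
N - 1*18913 = -10691039/16722 - 1*18913 = -10691039/16722 - 18913 = -326954225/16722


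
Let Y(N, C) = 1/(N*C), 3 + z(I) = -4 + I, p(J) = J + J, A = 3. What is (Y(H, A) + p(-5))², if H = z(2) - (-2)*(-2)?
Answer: 73441/729 ≈ 100.74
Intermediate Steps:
p(J) = 2*J
z(I) = -7 + I (z(I) = -3 + (-4 + I) = -7 + I)
H = -9 (H = (-7 + 2) - (-2)*(-2) = -5 - 1*4 = -5 - 4 = -9)
Y(N, C) = 1/(C*N)
(Y(H, A) + p(-5))² = (1/(3*(-9)) + 2*(-5))² = ((⅓)*(-⅑) - 10)² = (-1/27 - 10)² = (-271/27)² = 73441/729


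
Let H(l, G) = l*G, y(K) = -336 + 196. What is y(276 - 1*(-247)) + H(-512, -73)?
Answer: 37236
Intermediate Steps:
y(K) = -140
H(l, G) = G*l
y(276 - 1*(-247)) + H(-512, -73) = -140 - 73*(-512) = -140 + 37376 = 37236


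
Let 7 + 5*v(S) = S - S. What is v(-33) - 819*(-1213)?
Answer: 4967228/5 ≈ 9.9345e+5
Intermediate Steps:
v(S) = -7/5 (v(S) = -7/5 + (S - S)/5 = -7/5 + (⅕)*0 = -7/5 + 0 = -7/5)
v(-33) - 819*(-1213) = -7/5 - 819*(-1213) = -7/5 + 993447 = 4967228/5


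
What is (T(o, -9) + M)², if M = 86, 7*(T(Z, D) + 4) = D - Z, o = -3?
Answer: 322624/49 ≈ 6584.2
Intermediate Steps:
T(Z, D) = -4 - Z/7 + D/7 (T(Z, D) = -4 + (D - Z)/7 = -4 + (-Z/7 + D/7) = -4 - Z/7 + D/7)
(T(o, -9) + M)² = ((-4 - ⅐*(-3) + (⅐)*(-9)) + 86)² = ((-4 + 3/7 - 9/7) + 86)² = (-34/7 + 86)² = (568/7)² = 322624/49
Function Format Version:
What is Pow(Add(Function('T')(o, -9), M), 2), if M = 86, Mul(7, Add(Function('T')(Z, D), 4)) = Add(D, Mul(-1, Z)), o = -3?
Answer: Rational(322624, 49) ≈ 6584.2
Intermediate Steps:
Function('T')(Z, D) = Add(-4, Mul(Rational(-1, 7), Z), Mul(Rational(1, 7), D)) (Function('T')(Z, D) = Add(-4, Mul(Rational(1, 7), Add(D, Mul(-1, Z)))) = Add(-4, Add(Mul(Rational(-1, 7), Z), Mul(Rational(1, 7), D))) = Add(-4, Mul(Rational(-1, 7), Z), Mul(Rational(1, 7), D)))
Pow(Add(Function('T')(o, -9), M), 2) = Pow(Add(Add(-4, Mul(Rational(-1, 7), -3), Mul(Rational(1, 7), -9)), 86), 2) = Pow(Add(Add(-4, Rational(3, 7), Rational(-9, 7)), 86), 2) = Pow(Add(Rational(-34, 7), 86), 2) = Pow(Rational(568, 7), 2) = Rational(322624, 49)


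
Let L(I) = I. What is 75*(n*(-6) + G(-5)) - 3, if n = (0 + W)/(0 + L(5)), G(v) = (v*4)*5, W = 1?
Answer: -7593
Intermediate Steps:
G(v) = 20*v (G(v) = (4*v)*5 = 20*v)
n = ⅕ (n = (0 + 1)/(0 + 5) = 1/5 = 1*(⅕) = ⅕ ≈ 0.20000)
75*(n*(-6) + G(-5)) - 3 = 75*((⅕)*(-6) + 20*(-5)) - 3 = 75*(-6/5 - 100) - 3 = 75*(-506/5) - 3 = -7590 - 3 = -7593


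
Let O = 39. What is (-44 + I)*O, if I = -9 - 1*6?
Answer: -2301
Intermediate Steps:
I = -15 (I = -9 - 6 = -15)
(-44 + I)*O = (-44 - 15)*39 = -59*39 = -2301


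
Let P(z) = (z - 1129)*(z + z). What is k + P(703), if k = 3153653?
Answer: 2554697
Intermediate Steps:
P(z) = 2*z*(-1129 + z) (P(z) = (-1129 + z)*(2*z) = 2*z*(-1129 + z))
k + P(703) = 3153653 + 2*703*(-1129 + 703) = 3153653 + 2*703*(-426) = 3153653 - 598956 = 2554697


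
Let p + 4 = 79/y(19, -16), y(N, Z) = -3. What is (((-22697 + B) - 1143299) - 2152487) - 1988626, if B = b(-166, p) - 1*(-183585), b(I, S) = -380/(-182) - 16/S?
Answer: -66605778/13 ≈ -5.1235e+6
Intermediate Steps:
p = -91/3 (p = -4 + 79/(-3) = -4 + 79*(-⅓) = -4 - 79/3 = -91/3 ≈ -30.333)
b(I, S) = 190/91 - 16/S (b(I, S) = -380*(-1/182) - 16/S = 190/91 - 16/S)
B = 2386639/13 (B = (190/91 - 16/(-91/3)) - 1*(-183585) = (190/91 - 16*(-3/91)) + 183585 = (190/91 + 48/91) + 183585 = 34/13 + 183585 = 2386639/13 ≈ 1.8359e+5)
(((-22697 + B) - 1143299) - 2152487) - 1988626 = (((-22697 + 2386639/13) - 1143299) - 2152487) - 1988626 = ((2091578/13 - 1143299) - 2152487) - 1988626 = (-12771309/13 - 2152487) - 1988626 = -40753640/13 - 1988626 = -66605778/13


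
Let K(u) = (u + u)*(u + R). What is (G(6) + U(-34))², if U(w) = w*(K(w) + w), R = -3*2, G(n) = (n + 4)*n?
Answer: 8329117696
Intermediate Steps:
G(n) = n*(4 + n) (G(n) = (4 + n)*n = n*(4 + n))
R = -6
K(u) = 2*u*(-6 + u) (K(u) = (u + u)*(u - 6) = (2*u)*(-6 + u) = 2*u*(-6 + u))
U(w) = w*(w + 2*w*(-6 + w)) (U(w) = w*(2*w*(-6 + w) + w) = w*(w + 2*w*(-6 + w)))
(G(6) + U(-34))² = (6*(4 + 6) + (-34)²*(-11 + 2*(-34)))² = (6*10 + 1156*(-11 - 68))² = (60 + 1156*(-79))² = (60 - 91324)² = (-91264)² = 8329117696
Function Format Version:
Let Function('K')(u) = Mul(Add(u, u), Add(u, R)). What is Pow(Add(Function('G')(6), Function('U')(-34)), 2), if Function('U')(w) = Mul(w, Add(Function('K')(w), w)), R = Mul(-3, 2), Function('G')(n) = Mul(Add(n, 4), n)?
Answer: 8329117696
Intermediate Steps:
Function('G')(n) = Mul(n, Add(4, n)) (Function('G')(n) = Mul(Add(4, n), n) = Mul(n, Add(4, n)))
R = -6
Function('K')(u) = Mul(2, u, Add(-6, u)) (Function('K')(u) = Mul(Add(u, u), Add(u, -6)) = Mul(Mul(2, u), Add(-6, u)) = Mul(2, u, Add(-6, u)))
Function('U')(w) = Mul(w, Add(w, Mul(2, w, Add(-6, w)))) (Function('U')(w) = Mul(w, Add(Mul(2, w, Add(-6, w)), w)) = Mul(w, Add(w, Mul(2, w, Add(-6, w)))))
Pow(Add(Function('G')(6), Function('U')(-34)), 2) = Pow(Add(Mul(6, Add(4, 6)), Mul(Pow(-34, 2), Add(-11, Mul(2, -34)))), 2) = Pow(Add(Mul(6, 10), Mul(1156, Add(-11, -68))), 2) = Pow(Add(60, Mul(1156, -79)), 2) = Pow(Add(60, -91324), 2) = Pow(-91264, 2) = 8329117696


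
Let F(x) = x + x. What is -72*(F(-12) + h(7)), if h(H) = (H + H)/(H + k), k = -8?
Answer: 2736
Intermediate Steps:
F(x) = 2*x
h(H) = 2*H/(-8 + H) (h(H) = (H + H)/(H - 8) = (2*H)/(-8 + H) = 2*H/(-8 + H))
-72*(F(-12) + h(7)) = -72*(2*(-12) + 2*7/(-8 + 7)) = -72*(-24 + 2*7/(-1)) = -72*(-24 + 2*7*(-1)) = -72*(-24 - 14) = -72*(-38) = 2736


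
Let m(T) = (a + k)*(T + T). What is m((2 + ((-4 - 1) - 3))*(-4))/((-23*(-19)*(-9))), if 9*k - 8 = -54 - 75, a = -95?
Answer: 15616/11799 ≈ 1.3235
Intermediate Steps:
k = -121/9 (k = 8/9 + (-54 - 75)/9 = 8/9 + (⅑)*(-129) = 8/9 - 43/3 = -121/9 ≈ -13.444)
m(T) = -1952*T/9 (m(T) = (-95 - 121/9)*(T + T) = -1952*T/9)
m((2 + ((-4 - 1) - 3))*(-4))/((-23*(-19)*(-9))) = (-1952*(2 + ((-4 - 1) - 3))*(-4)/9)/((-23*(-19)*(-9))) = (-1952*(2 + (-5 - 3))*(-4)/9)/((437*(-9))) = -1952*(2 - 8)*(-4)/9/(-3933) = -(-3904)*(-4)/3*(-1/3933) = -1952/9*24*(-1/3933) = -15616/3*(-1/3933) = 15616/11799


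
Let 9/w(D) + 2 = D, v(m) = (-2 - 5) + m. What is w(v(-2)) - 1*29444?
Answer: -323893/11 ≈ -29445.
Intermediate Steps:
v(m) = -7 + m
w(D) = 9/(-2 + D)
w(v(-2)) - 1*29444 = 9/(-2 + (-7 - 2)) - 1*29444 = 9/(-2 - 9) - 29444 = 9/(-11) - 29444 = 9*(-1/11) - 29444 = -9/11 - 29444 = -323893/11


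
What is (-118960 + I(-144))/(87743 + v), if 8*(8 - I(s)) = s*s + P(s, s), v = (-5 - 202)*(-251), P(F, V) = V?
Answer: -60763/69850 ≈ -0.86991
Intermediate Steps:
v = 51957 (v = -207*(-251) = 51957)
I(s) = 8 - s/8 - s²/8 (I(s) = 8 - (s*s + s)/8 = 8 - (s² + s)/8 = 8 - (s + s²)/8 = 8 + (-s/8 - s²/8) = 8 - s/8 - s²/8)
(-118960 + I(-144))/(87743 + v) = (-118960 + (8 - ⅛*(-144) - ⅛*(-144)²))/(87743 + 51957) = (-118960 + (8 + 18 - ⅛*20736))/139700 = (-118960 + (8 + 18 - 2592))*(1/139700) = (-118960 - 2566)*(1/139700) = -121526*1/139700 = -60763/69850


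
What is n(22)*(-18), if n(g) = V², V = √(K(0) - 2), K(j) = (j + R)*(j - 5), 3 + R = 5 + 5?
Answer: 666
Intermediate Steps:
R = 7 (R = -3 + (5 + 5) = -3 + 10 = 7)
K(j) = (-5 + j)*(7 + j) (K(j) = (j + 7)*(j - 5) = (7 + j)*(-5 + j) = (-5 + j)*(7 + j))
V = I*√37 (V = √((-35 + 0² + 2*0) - 2) = √((-35 + 0 + 0) - 2) = √(-35 - 2) = √(-37) = I*√37 ≈ 6.0828*I)
n(g) = -37 (n(g) = (I*√37)² = -37)
n(22)*(-18) = -37*(-18) = 666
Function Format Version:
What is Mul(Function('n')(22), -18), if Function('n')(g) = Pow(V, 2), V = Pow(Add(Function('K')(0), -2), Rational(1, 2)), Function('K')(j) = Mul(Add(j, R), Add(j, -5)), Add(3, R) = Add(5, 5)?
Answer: 666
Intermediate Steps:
R = 7 (R = Add(-3, Add(5, 5)) = Add(-3, 10) = 7)
Function('K')(j) = Mul(Add(-5, j), Add(7, j)) (Function('K')(j) = Mul(Add(j, 7), Add(j, -5)) = Mul(Add(7, j), Add(-5, j)) = Mul(Add(-5, j), Add(7, j)))
V = Mul(I, Pow(37, Rational(1, 2))) (V = Pow(Add(Add(-35, Pow(0, 2), Mul(2, 0)), -2), Rational(1, 2)) = Pow(Add(Add(-35, 0, 0), -2), Rational(1, 2)) = Pow(Add(-35, -2), Rational(1, 2)) = Pow(-37, Rational(1, 2)) = Mul(I, Pow(37, Rational(1, 2))) ≈ Mul(6.0828, I))
Function('n')(g) = -37 (Function('n')(g) = Pow(Mul(I, Pow(37, Rational(1, 2))), 2) = -37)
Mul(Function('n')(22), -18) = Mul(-37, -18) = 666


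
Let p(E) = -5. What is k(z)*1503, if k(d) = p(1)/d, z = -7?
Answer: 7515/7 ≈ 1073.6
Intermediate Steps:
k(d) = -5/d
k(z)*1503 = -5/(-7)*1503 = -5*(-⅐)*1503 = (5/7)*1503 = 7515/7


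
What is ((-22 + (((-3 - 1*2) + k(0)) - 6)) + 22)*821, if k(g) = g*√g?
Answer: -9031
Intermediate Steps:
k(g) = g^(3/2)
((-22 + (((-3 - 1*2) + k(0)) - 6)) + 22)*821 = ((-22 + (((-3 - 1*2) + 0^(3/2)) - 6)) + 22)*821 = ((-22 + (((-3 - 2) + 0) - 6)) + 22)*821 = ((-22 + ((-5 + 0) - 6)) + 22)*821 = ((-22 + (-5 - 6)) + 22)*821 = ((-22 - 11) + 22)*821 = (-33 + 22)*821 = -11*821 = -9031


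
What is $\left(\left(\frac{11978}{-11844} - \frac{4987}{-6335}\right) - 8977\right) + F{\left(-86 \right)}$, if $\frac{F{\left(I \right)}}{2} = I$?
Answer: $- \frac{49034443133}{5359410} \approx -9149.2$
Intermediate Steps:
$F{\left(I \right)} = 2 I$
$\left(\left(\frac{11978}{-11844} - \frac{4987}{-6335}\right) - 8977\right) + F{\left(-86 \right)} = \left(\left(\frac{11978}{-11844} - \frac{4987}{-6335}\right) - 8977\right) + 2 \left(-86\right) = \left(\left(11978 \left(- \frac{1}{11844}\right) - - \frac{4987}{6335}\right) - 8977\right) - 172 = \left(\left(- \frac{5989}{5922} + \frac{4987}{6335}\right) - 8977\right) - 172 = \left(- \frac{1201043}{5359410} - 8977\right) - 172 = - \frac{48112624613}{5359410} - 172 = - \frac{49034443133}{5359410}$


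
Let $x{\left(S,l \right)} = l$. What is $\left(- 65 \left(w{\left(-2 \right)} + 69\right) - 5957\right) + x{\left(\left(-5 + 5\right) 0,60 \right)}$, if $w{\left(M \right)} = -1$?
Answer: $-10317$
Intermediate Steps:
$\left(- 65 \left(w{\left(-2 \right)} + 69\right) - 5957\right) + x{\left(\left(-5 + 5\right) 0,60 \right)} = \left(- 65 \left(-1 + 69\right) - 5957\right) + 60 = \left(\left(-65\right) 68 - 5957\right) + 60 = \left(-4420 - 5957\right) + 60 = -10377 + 60 = -10317$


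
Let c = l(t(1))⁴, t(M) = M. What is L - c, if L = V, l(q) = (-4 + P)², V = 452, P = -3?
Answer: -5764349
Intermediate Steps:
l(q) = 49 (l(q) = (-4 - 3)² = (-7)² = 49)
L = 452
c = 5764801 (c = 49⁴ = 5764801)
L - c = 452 - 1*5764801 = 452 - 5764801 = -5764349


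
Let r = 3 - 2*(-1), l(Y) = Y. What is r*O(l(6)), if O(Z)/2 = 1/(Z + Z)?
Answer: ⅚ ≈ 0.83333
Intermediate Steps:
O(Z) = 1/Z (O(Z) = 2/(Z + Z) = 2/((2*Z)) = 2*(1/(2*Z)) = 1/Z)
r = 5 (r = 3 + 2 = 5)
r*O(l(6)) = 5/6 = 5*(⅙) = ⅚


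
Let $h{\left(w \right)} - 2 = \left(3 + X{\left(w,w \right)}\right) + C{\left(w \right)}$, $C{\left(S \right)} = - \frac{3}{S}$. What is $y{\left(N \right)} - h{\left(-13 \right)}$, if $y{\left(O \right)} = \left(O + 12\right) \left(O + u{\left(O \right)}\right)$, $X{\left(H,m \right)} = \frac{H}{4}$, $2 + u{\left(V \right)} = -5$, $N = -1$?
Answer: $- \frac{4679}{52} \approx -89.981$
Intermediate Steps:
$u{\left(V \right)} = -7$ ($u{\left(V \right)} = -2 - 5 = -7$)
$X{\left(H,m \right)} = \frac{H}{4}$ ($X{\left(H,m \right)} = H \frac{1}{4} = \frac{H}{4}$)
$y{\left(O \right)} = \left(-7 + O\right) \left(12 + O\right)$ ($y{\left(O \right)} = \left(O + 12\right) \left(O - 7\right) = \left(12 + O\right) \left(-7 + O\right) = \left(-7 + O\right) \left(12 + O\right)$)
$h{\left(w \right)} = 5 - \frac{3}{w} + \frac{w}{4}$ ($h{\left(w \right)} = 2 - \left(-3 + \frac{3}{w} - \frac{w}{4}\right) = 2 + \left(3 - \frac{3}{w} + \frac{w}{4}\right) = 5 - \frac{3}{w} + \frac{w}{4}$)
$y{\left(N \right)} - h{\left(-13 \right)} = \left(-84 + \left(-1\right)^{2} + 5 \left(-1\right)\right) - \left(5 - \frac{3}{-13} + \frac{1}{4} \left(-13\right)\right) = \left(-84 + 1 - 5\right) - \left(5 - - \frac{3}{13} - \frac{13}{4}\right) = -88 - \left(5 + \frac{3}{13} - \frac{13}{4}\right) = -88 - \frac{103}{52} = - \frac{4679}{52}$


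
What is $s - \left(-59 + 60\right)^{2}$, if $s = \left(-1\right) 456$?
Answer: $-457$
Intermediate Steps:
$s = -456$
$s - \left(-59 + 60\right)^{2} = -456 - \left(-59 + 60\right)^{2} = -456 - 1^{2} = -456 - 1 = -457$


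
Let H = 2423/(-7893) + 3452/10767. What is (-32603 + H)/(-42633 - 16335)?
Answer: 461788324033/835222073868 ≈ 0.55289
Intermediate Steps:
H = 386065/28327977 (H = 2423*(-1/7893) + 3452*(1/10767) = -2423/7893 + 3452/10767 = 386065/28327977 ≈ 0.013628)
(-32603 + H)/(-42633 - 16335) = (-32603 + 386065/28327977)/(-42633 - 16335) = -923576648066/28327977/(-58968) = -923576648066/28327977*(-1/58968) = 461788324033/835222073868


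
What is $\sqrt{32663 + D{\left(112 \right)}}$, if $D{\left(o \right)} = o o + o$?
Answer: $\sqrt{45319} \approx 212.88$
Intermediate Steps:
$D{\left(o \right)} = o + o^{2}$ ($D{\left(o \right)} = o^{2} + o = o + o^{2}$)
$\sqrt{32663 + D{\left(112 \right)}} = \sqrt{32663 + 112 \left(1 + 112\right)} = \sqrt{32663 + 112 \cdot 113} = \sqrt{32663 + 12656} = \sqrt{45319}$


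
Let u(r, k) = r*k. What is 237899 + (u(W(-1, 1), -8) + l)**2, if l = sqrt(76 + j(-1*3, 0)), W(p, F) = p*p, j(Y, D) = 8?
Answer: 238047 - 32*sqrt(21) ≈ 2.3790e+5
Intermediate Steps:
W(p, F) = p**2
u(r, k) = k*r
l = 2*sqrt(21) (l = sqrt(76 + 8) = sqrt(84) = 2*sqrt(21) ≈ 9.1651)
237899 + (u(W(-1, 1), -8) + l)**2 = 237899 + (-8*(-1)**2 + 2*sqrt(21))**2 = 237899 + (-8*1 + 2*sqrt(21))**2 = 237899 + (-8 + 2*sqrt(21))**2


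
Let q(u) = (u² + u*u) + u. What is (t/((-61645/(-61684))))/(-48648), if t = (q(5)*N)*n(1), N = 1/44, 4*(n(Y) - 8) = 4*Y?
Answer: -46263/199927064 ≈ -0.00023140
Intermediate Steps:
n(Y) = 8 + Y (n(Y) = 8 + (4*Y)/4 = 8 + Y)
N = 1/44 ≈ 0.022727
q(u) = u + 2*u² (q(u) = (u² + u²) + u = 2*u² + u = u + 2*u²)
t = 45/4 (t = ((5*(1 + 2*5))*(1/44))*(8 + 1) = ((5*(1 + 10))*(1/44))*9 = ((5*11)*(1/44))*9 = (55*(1/44))*9 = (5/4)*9 = 45/4 ≈ 11.250)
(t/((-61645/(-61684))))/(-48648) = (45/(4*((-61645/(-61684)))))/(-48648) = (45/(4*((-61645*(-1/61684)))))*(-1/48648) = (45/(4*(61645/61684)))*(-1/48648) = ((45/4)*(61684/61645))*(-1/48648) = (138789/12329)*(-1/48648) = -46263/199927064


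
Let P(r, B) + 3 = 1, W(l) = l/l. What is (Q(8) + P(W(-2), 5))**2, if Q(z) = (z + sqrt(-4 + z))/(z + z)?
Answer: 121/64 ≈ 1.8906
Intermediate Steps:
W(l) = 1
P(r, B) = -2 (P(r, B) = -3 + 1 = -2)
Q(z) = (z + sqrt(-4 + z))/(2*z) (Q(z) = (z + sqrt(-4 + z))/((2*z)) = (z + sqrt(-4 + z))*(1/(2*z)) = (z + sqrt(-4 + z))/(2*z))
(Q(8) + P(W(-2), 5))**2 = ((1/2)*(8 + sqrt(-4 + 8))/8 - 2)**2 = ((1/2)*(1/8)*(8 + sqrt(4)) - 2)**2 = ((1/2)*(1/8)*(8 + 2) - 2)**2 = ((1/2)*(1/8)*10 - 2)**2 = (5/8 - 2)**2 = (-11/8)**2 = 121/64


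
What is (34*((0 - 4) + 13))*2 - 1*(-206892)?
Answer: 207504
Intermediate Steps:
(34*((0 - 4) + 13))*2 - 1*(-206892) = (34*(-4 + 13))*2 + 206892 = (34*9)*2 + 206892 = 306*2 + 206892 = 612 + 206892 = 207504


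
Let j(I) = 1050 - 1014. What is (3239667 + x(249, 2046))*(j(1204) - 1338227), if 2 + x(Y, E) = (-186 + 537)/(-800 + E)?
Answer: -5401772490039731/1246 ≈ -4.3353e+12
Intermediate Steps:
x(Y, E) = -2 + 351/(-800 + E) (x(Y, E) = -2 + (-186 + 537)/(-800 + E) = -2 + 351/(-800 + E))
j(I) = 36
(3239667 + x(249, 2046))*(j(1204) - 1338227) = (3239667 + (1951 - 2*2046)/(-800 + 2046))*(36 - 1338227) = (3239667 + (1951 - 4092)/1246)*(-1338191) = (3239667 + (1/1246)*(-2141))*(-1338191) = (3239667 - 2141/1246)*(-1338191) = (4036622941/1246)*(-1338191) = -5401772490039731/1246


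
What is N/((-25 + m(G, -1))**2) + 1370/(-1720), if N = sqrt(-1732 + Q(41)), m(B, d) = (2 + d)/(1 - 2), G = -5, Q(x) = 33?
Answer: -137/172 + I*sqrt(1699)/676 ≈ -0.79651 + 0.060975*I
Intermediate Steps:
m(B, d) = -2 - d (m(B, d) = (2 + d)/(-1) = (2 + d)*(-1) = -2 - d)
N = I*sqrt(1699) (N = sqrt(-1732 + 33) = sqrt(-1699) = I*sqrt(1699) ≈ 41.219*I)
N/((-25 + m(G, -1))**2) + 1370/(-1720) = (I*sqrt(1699))/((-25 + (-2 - 1*(-1)))**2) + 1370/(-1720) = (I*sqrt(1699))/((-25 + (-2 + 1))**2) + 1370*(-1/1720) = (I*sqrt(1699))/((-25 - 1)**2) - 137/172 = (I*sqrt(1699))/((-26)**2) - 137/172 = (I*sqrt(1699))/676 - 137/172 = (I*sqrt(1699))*(1/676) - 137/172 = I*sqrt(1699)/676 - 137/172 = -137/172 + I*sqrt(1699)/676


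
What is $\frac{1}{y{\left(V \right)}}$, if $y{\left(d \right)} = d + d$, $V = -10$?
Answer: $- \frac{1}{20} \approx -0.05$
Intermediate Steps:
$y{\left(d \right)} = 2 d$
$\frac{1}{y{\left(V \right)}} = \frac{1}{2 \left(-10\right)} = \frac{1}{-20} = - \frac{1}{20}$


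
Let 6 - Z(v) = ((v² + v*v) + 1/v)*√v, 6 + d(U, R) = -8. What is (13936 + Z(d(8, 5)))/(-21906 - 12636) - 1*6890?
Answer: -119004161/17271 + 1829*I*√14/161196 ≈ -6890.4 + 0.042454*I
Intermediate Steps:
d(U, R) = -14 (d(U, R) = -6 - 8 = -14)
Z(v) = 6 - √v*(1/v + 2*v²) (Z(v) = 6 - ((v² + v*v) + 1/v)*√v = 6 - ((v² + v²) + 1/v)*√v = 6 - (2*v² + 1/v)*√v = 6 - (1/v + 2*v²)*√v = 6 - √v*(1/v + 2*v²))
(13936 + Z(d(8, 5)))/(-21906 - 12636) - 1*6890 = (13936 + (6 - 1/√(-14) - 392*I*√14))/(-21906 - 12636) - 1*6890 = (13936 + (6 - (-1)*I*√14/14 - 392*I*√14))/(-34542) - 6890 = (13936 + (6 + I*√14/14 - 392*I*√14))*(-1/34542) - 6890 = (13936 + (6 - 5487*I*√14/14))*(-1/34542) - 6890 = (13942 - 5487*I*√14/14)*(-1/34542) - 6890 = (-6971/17271 + 1829*I*√14/161196) - 6890 = -119004161/17271 + 1829*I*√14/161196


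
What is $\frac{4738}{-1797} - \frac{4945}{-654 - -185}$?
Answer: $\frac{6664043}{842793} \approx 7.9071$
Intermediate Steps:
$\frac{4738}{-1797} - \frac{4945}{-654 - -185} = 4738 \left(- \frac{1}{1797}\right) - \frac{4945}{-654 + 185} = - \frac{4738}{1797} - \frac{4945}{-469} = - \frac{4738}{1797} - - \frac{4945}{469} = - \frac{4738}{1797} + \frac{4945}{469} = \frac{6664043}{842793}$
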